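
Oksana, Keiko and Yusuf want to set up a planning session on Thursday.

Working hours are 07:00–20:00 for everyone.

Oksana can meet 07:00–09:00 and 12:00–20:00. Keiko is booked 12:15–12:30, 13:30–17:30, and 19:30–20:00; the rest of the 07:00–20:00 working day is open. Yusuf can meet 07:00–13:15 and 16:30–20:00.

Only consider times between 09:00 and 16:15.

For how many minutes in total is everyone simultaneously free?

60 minutes

Keiko free within 07:00–20:00: 07:00–12:15, 12:30–13:30, 17:30–19:30.
Oksana ∩ Keiko: 07:00–09:00, 12:00–12:15, 12:30–13:30, 17:30–19:30.
Oksana ∩ Keiko ∩ Yusuf: 07:00–09:00, 12:00–12:15, 12:30–13:15, 17:30–19:30.
Restricted to 09:00–16:15: 12:00–12:15, 12:30–13:15.
Total common minutes: 15 + 45 = 60.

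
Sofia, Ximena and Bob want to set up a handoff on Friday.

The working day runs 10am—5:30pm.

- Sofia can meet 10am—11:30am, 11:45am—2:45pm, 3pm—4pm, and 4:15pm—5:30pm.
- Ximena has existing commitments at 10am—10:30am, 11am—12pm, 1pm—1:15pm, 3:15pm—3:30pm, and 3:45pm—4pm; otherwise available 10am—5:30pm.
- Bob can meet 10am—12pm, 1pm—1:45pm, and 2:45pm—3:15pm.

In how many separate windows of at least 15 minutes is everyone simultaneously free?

Ximena free within 10:00–17:30: 10:30–11:00, 12:00–13:00, 13:15–15:15, 15:30–15:45, 16:00–17:30.
Sofia ∩ Ximena: 10:30–11:00, 12:00–13:00, 13:15–14:45, 15:00–15:15, 15:30–15:45, 16:15–17:30.
Sofia ∩ Ximena ∩ Bob: 10:30–11:00, 13:15–13:45, 15:00–15:15.
Windows ≥ 15 min: 10:30–11:00, 13:15–13:45, 15:00–15:15.
That's 3 windows.

3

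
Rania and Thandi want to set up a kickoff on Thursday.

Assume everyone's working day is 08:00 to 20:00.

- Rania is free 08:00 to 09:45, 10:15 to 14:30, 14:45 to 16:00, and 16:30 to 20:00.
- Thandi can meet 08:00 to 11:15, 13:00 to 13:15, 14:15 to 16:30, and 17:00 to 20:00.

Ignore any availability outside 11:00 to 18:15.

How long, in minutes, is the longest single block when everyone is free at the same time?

75 minutes

Rania ∩ Thandi: 08:00–09:45, 10:15–11:15, 13:00–13:15, 14:15–14:30, 14:45–16:00, 17:00–20:00.
Restricted to 11:00–18:15: 11:00–11:15, 13:00–13:15, 14:15–14:30, 14:45–16:00, 17:00–18:15.
Common window lengths: 15, 15, 15, 75, 75 min; longest is 75.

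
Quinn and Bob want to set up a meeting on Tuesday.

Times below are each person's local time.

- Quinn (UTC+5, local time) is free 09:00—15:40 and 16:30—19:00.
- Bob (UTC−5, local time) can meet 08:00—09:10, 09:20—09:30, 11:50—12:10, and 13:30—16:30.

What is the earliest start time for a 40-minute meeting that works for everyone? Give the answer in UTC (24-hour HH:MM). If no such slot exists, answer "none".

Quinn → UTC: 04:00–10:40, 11:30–14:00.
Bob → UTC: 13:00–14:10, 14:20–14:30, 16:50–17:10, 18:30–21:30.
Quinn ∩ Bob: 13:00–14:00.
Windows ≥ 40 min: 13:00–14:00.
Earliest such window starts at 13:00.

13:00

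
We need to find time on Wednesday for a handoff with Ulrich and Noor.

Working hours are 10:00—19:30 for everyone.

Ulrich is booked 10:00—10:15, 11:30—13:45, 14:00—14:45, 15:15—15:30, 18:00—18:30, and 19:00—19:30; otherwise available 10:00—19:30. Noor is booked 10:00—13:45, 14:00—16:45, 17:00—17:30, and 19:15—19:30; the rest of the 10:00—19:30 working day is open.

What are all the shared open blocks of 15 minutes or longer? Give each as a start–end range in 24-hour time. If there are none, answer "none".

13:45–14:00, 16:45–17:00, 17:30–18:00, 18:30–19:00

Ulrich free within 10:00–19:30: 10:15–11:30, 13:45–14:00, 14:45–15:15, 15:30–18:00, 18:30–19:00.
Noor free within 10:00–19:30: 13:45–14:00, 16:45–17:00, 17:30–19:15.
Ulrich ∩ Noor: 13:45–14:00, 16:45–17:00, 17:30–18:00, 18:30–19:00.
Windows ≥ 15 min: 13:45–14:00, 16:45–17:00, 17:30–18:00, 18:30–19:00.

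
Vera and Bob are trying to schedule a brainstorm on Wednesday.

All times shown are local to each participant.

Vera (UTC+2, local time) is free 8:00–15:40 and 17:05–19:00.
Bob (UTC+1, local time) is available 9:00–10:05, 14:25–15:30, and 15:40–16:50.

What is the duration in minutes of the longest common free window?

Vera → UTC: 06:00–13:40, 15:05–17:00.
Bob → UTC: 08:00–09:05, 13:25–14:30, 14:40–15:50.
Vera ∩ Bob: 08:00–09:05, 13:25–13:40, 15:05–15:50.
Common window lengths: 65, 15, 45 min; longest is 65.

65 minutes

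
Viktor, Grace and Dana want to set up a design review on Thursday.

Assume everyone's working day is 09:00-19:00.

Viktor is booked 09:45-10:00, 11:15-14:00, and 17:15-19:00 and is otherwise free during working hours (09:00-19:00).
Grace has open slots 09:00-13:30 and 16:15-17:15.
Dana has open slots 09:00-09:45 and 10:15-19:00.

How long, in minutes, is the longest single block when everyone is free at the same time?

Viktor free within 09:00–19:00: 09:00–09:45, 10:00–11:15, 14:00–17:15.
Viktor ∩ Grace: 09:00–09:45, 10:00–11:15, 16:15–17:15.
Viktor ∩ Grace ∩ Dana: 09:00–09:45, 10:15–11:15, 16:15–17:15.
Common window lengths: 45, 60, 60 min; longest is 60.

60 minutes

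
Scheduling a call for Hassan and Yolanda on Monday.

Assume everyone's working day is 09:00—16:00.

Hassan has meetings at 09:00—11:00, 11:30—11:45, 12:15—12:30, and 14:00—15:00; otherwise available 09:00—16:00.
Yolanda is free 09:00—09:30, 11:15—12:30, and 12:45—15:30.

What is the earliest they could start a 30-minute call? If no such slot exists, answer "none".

Hassan free within 09:00–16:00: 11:00–11:30, 11:45–12:15, 12:30–14:00, 15:00–16:00.
Hassan ∩ Yolanda: 11:15–11:30, 11:45–12:15, 12:45–14:00, 15:00–15:30.
Windows ≥ 30 min: 11:45–12:15, 12:45–14:00, 15:00–15:30.
Earliest such window starts at 11:45.

11:45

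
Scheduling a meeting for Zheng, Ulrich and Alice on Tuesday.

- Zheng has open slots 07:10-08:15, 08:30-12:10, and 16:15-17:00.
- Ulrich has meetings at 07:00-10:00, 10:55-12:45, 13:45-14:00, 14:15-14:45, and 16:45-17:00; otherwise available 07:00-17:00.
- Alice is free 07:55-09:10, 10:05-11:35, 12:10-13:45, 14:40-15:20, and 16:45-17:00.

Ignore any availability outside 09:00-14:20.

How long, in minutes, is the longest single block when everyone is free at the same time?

50 minutes

Ulrich free within 07:00–17:00: 10:00–10:55, 12:45–13:45, 14:00–14:15, 14:45–16:45.
Zheng ∩ Ulrich: 10:00–10:55, 16:15–16:45.
Zheng ∩ Ulrich ∩ Alice: 10:05–10:55.
Restricted to 09:00–14:20: 10:05–10:55.
Single common window of 50 minutes.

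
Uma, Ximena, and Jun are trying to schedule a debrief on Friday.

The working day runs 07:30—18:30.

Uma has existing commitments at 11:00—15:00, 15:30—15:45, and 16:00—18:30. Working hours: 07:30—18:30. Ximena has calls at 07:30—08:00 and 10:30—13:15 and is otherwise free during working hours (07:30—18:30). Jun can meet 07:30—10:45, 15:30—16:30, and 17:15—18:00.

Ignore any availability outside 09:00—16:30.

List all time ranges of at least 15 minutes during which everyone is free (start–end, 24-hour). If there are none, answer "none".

Uma free within 07:30–18:30: 07:30–11:00, 15:00–15:30, 15:45–16:00.
Ximena free within 07:30–18:30: 08:00–10:30, 13:15–18:30.
Uma ∩ Ximena: 08:00–10:30, 15:00–15:30, 15:45–16:00.
Uma ∩ Ximena ∩ Jun: 08:00–10:30, 15:45–16:00.
Restricted to 09:00–16:30: 09:00–10:30, 15:45–16:00.
Windows ≥ 15 min: 09:00–10:30, 15:45–16:00.

09:00–10:30, 15:45–16:00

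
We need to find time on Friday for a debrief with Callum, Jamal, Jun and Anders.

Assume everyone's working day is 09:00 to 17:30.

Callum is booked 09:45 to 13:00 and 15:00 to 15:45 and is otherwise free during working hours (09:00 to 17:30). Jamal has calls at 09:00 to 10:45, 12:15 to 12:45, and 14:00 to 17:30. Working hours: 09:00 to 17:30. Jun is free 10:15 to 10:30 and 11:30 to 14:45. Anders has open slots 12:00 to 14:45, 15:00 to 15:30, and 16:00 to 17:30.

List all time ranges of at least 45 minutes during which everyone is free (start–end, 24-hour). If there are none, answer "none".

Callum free within 09:00–17:30: 09:00–09:45, 13:00–15:00, 15:45–17:30.
Jamal free within 09:00–17:30: 10:45–12:15, 12:45–14:00.
Callum ∩ Jamal: 13:00–14:00.
Callum ∩ Jamal ∩ Jun: 13:00–14:00.
Callum ∩ Jamal ∩ Jun ∩ Anders: 13:00–14:00.
Windows ≥ 45 min: 13:00–14:00.

13:00–14:00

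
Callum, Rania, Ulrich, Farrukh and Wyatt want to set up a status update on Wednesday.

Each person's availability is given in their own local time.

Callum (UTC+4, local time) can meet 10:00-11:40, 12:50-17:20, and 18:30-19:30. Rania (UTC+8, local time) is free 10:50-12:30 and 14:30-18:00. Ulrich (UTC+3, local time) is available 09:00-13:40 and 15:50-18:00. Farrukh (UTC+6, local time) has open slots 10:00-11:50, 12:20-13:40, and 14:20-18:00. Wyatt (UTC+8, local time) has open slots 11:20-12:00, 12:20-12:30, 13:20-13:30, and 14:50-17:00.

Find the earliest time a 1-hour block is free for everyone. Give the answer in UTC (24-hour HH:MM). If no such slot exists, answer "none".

Callum → UTC: 06:00–07:40, 08:50–13:20, 14:30–15:30.
Rania → UTC: 02:50–04:30, 06:30–10:00.
Ulrich → UTC: 06:00–10:40, 12:50–15:00.
Farrukh → UTC: 04:00–05:50, 06:20–07:40, 08:20–12:00.
Wyatt → UTC: 03:20–04:00, 04:20–04:30, 05:20–05:30, 06:50–09:00.
Callum ∩ Rania: 06:30–07:40, 08:50–10:00.
Callum ∩ Rania ∩ Ulrich: 06:30–07:40, 08:50–10:00.
Callum ∩ Rania ∩ Ulrich ∩ Farrukh: 06:30–07:40, 08:50–10:00.
Callum ∩ Rania ∩ Ulrich ∩ Farrukh ∩ Wyatt: 06:50–07:40, 08:50–09:00.
Windows ≥ 60 min: (none).

none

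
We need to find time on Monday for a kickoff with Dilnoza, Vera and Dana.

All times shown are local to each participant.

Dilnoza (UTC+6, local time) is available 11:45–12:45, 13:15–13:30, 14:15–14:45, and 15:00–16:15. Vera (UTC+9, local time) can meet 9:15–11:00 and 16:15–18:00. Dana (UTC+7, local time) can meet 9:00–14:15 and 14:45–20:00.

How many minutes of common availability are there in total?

Dilnoza → UTC: 05:45–06:45, 07:15–07:30, 08:15–08:45, 09:00–10:15.
Vera → UTC: 00:15–02:00, 07:15–09:00.
Dana → UTC: 02:00–07:15, 07:45–13:00.
Dilnoza ∩ Vera: 07:15–07:30, 08:15–08:45.
Dilnoza ∩ Vera ∩ Dana: 08:15–08:45.
Total common minutes: 30.

30 minutes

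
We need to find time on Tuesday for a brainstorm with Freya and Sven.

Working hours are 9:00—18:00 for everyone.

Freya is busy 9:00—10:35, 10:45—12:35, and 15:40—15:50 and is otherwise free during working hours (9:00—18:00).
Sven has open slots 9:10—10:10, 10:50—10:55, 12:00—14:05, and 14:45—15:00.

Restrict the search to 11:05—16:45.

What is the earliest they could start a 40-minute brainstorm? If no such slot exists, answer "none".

12:35

Freya free within 09:00–18:00: 10:35–10:45, 12:35–15:40, 15:50–18:00.
Freya ∩ Sven: 12:35–14:05, 14:45–15:00.
Restricted to 11:05–16:45: 12:35–14:05, 14:45–15:00.
Windows ≥ 40 min: 12:35–14:05.
Earliest such window starts at 12:35.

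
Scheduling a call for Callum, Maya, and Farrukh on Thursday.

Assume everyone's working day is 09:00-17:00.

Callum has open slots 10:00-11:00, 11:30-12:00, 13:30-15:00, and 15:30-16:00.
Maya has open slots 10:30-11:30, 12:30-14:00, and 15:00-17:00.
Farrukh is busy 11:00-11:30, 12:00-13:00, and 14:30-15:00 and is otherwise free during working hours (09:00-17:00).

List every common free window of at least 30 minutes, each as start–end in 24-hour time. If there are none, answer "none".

10:30–11:00, 13:30–14:00, 15:30–16:00

Farrukh free within 09:00–17:00: 09:00–11:00, 11:30–12:00, 13:00–14:30, 15:00–17:00.
Callum ∩ Maya: 10:30–11:00, 13:30–14:00, 15:30–16:00.
Callum ∩ Maya ∩ Farrukh: 10:30–11:00, 13:30–14:00, 15:30–16:00.
Windows ≥ 30 min: 10:30–11:00, 13:30–14:00, 15:30–16:00.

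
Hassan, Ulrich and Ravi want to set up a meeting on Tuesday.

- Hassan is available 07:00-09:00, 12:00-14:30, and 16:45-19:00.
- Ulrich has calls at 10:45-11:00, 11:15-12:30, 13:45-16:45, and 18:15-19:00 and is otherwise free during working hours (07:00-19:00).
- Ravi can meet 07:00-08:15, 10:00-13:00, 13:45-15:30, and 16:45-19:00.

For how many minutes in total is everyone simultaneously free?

195 minutes

Ulrich free within 07:00–19:00: 07:00–10:45, 11:00–11:15, 12:30–13:45, 16:45–18:15.
Hassan ∩ Ulrich: 07:00–09:00, 12:30–13:45, 16:45–18:15.
Hassan ∩ Ulrich ∩ Ravi: 07:00–08:15, 12:30–13:00, 16:45–18:15.
Total common minutes: 75 + 30 + 90 = 195.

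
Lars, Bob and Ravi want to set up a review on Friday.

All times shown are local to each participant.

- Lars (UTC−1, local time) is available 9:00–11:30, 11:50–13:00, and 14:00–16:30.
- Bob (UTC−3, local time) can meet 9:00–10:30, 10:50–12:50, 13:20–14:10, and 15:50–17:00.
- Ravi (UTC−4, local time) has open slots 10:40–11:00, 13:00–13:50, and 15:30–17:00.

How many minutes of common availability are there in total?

Lars → UTC: 10:00–12:30, 12:50–14:00, 15:00–17:30.
Bob → UTC: 12:00–13:30, 13:50–15:50, 16:20–17:10, 18:50–20:00.
Ravi → UTC: 14:40–15:00, 17:00–17:50, 19:30–21:00.
Lars ∩ Bob: 12:00–12:30, 12:50–13:30, 13:50–14:00, 15:00–15:50, 16:20–17:10.
Lars ∩ Bob ∩ Ravi: 17:00–17:10.
Total common minutes: 10.

10 minutes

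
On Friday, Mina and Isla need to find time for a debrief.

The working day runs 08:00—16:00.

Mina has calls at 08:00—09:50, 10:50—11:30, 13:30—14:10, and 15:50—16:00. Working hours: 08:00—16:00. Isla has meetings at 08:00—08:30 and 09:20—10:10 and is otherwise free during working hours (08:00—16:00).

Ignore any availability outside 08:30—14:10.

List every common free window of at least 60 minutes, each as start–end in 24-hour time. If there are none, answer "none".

Mina free within 08:00–16:00: 09:50–10:50, 11:30–13:30, 14:10–15:50.
Isla free within 08:00–16:00: 08:30–09:20, 10:10–16:00.
Mina ∩ Isla: 10:10–10:50, 11:30–13:30, 14:10–15:50.
Restricted to 08:30–14:10: 10:10–10:50, 11:30–13:30.
Windows ≥ 60 min: 11:30–13:30.

11:30–13:30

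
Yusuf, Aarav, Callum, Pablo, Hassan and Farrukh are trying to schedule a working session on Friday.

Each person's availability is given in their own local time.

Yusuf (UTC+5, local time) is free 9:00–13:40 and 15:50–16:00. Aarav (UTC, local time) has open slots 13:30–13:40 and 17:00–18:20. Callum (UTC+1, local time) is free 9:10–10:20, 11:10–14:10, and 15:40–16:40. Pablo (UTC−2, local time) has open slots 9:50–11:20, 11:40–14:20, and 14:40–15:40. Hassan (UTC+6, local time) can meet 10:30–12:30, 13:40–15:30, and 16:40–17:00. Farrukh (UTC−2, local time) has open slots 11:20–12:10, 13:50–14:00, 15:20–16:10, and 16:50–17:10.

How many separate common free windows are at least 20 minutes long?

Yusuf → UTC: 04:00–08:40, 10:50–11:00.
Aarav → UTC: 13:30–13:40, 17:00–18:20.
Callum → UTC: 08:10–09:20, 10:10–13:10, 14:40–15:40.
Pablo → UTC: 11:50–13:20, 13:40–16:20, 16:40–17:40.
Hassan → UTC: 04:30–06:30, 07:40–09:30, 10:40–11:00.
Farrukh → UTC: 13:20–14:10, 15:50–16:00, 17:20–18:10, 18:50–19:10.
Yusuf ∩ Aarav: (none).
Yusuf ∩ Aarav ∩ Callum: (none).
Yusuf ∩ Aarav ∩ Callum ∩ Pablo: (none).
Yusuf ∩ Aarav ∩ Callum ∩ Pablo ∩ Hassan: (none).
Yusuf ∩ Aarav ∩ Callum ∩ Pablo ∩ Hassan ∩ Farrukh: (none).
Windows ≥ 20 min: (none).
That's 0 windows.

0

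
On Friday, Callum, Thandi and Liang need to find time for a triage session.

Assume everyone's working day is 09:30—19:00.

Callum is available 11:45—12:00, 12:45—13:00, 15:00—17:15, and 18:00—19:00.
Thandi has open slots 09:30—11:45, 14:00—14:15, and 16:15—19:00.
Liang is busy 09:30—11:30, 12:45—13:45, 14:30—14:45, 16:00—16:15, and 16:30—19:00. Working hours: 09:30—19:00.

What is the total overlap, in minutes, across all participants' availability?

Liang free within 09:30–19:00: 11:30–12:45, 13:45–14:30, 14:45–16:00, 16:15–16:30.
Callum ∩ Thandi: 16:15–17:15, 18:00–19:00.
Callum ∩ Thandi ∩ Liang: 16:15–16:30.
Total common minutes: 15.

15 minutes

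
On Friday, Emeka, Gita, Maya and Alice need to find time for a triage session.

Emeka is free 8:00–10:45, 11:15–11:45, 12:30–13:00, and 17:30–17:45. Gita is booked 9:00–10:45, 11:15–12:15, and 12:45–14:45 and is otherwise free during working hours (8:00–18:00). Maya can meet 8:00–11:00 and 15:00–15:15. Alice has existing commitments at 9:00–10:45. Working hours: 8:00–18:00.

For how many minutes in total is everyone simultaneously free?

60 minutes

Gita free within 08:00–18:00: 08:00–09:00, 10:45–11:15, 12:15–12:45, 14:45–18:00.
Alice free within 08:00–18:00: 08:00–09:00, 10:45–18:00.
Emeka ∩ Gita: 08:00–09:00, 12:30–12:45, 17:30–17:45.
Emeka ∩ Gita ∩ Maya: 08:00–09:00.
Emeka ∩ Gita ∩ Maya ∩ Alice: 08:00–09:00.
Total common minutes: 60.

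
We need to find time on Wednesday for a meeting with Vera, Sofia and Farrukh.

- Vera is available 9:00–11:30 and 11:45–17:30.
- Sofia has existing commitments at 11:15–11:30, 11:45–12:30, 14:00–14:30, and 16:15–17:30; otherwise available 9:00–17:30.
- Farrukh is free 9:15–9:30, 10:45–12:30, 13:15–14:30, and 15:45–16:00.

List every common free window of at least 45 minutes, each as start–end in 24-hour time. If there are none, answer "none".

13:15–14:00

Sofia free within 09:00–17:30: 09:00–11:15, 11:30–11:45, 12:30–14:00, 14:30–16:15.
Vera ∩ Sofia: 09:00–11:15, 12:30–14:00, 14:30–16:15.
Vera ∩ Sofia ∩ Farrukh: 09:15–09:30, 10:45–11:15, 13:15–14:00, 15:45–16:00.
Windows ≥ 45 min: 13:15–14:00.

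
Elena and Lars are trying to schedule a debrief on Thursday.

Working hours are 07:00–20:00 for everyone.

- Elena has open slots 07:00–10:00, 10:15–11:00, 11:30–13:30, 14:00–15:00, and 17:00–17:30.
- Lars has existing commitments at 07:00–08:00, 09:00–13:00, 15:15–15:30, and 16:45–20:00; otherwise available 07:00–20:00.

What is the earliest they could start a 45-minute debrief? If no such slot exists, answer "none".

08:00

Lars free within 07:00–20:00: 08:00–09:00, 13:00–15:15, 15:30–16:45.
Elena ∩ Lars: 08:00–09:00, 13:00–13:30, 14:00–15:00.
Windows ≥ 45 min: 08:00–09:00, 14:00–15:00.
Earliest such window starts at 08:00.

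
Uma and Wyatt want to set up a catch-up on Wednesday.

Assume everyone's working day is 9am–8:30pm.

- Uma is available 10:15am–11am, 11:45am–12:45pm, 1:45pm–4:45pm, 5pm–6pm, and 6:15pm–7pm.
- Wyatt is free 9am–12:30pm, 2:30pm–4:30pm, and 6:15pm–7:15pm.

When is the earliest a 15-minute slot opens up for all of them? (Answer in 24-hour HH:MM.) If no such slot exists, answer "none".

10:15

Uma ∩ Wyatt: 10:15–11:00, 11:45–12:30, 14:30–16:30, 18:15–19:00.
Windows ≥ 15 min: 10:15–11:00, 11:45–12:30, 14:30–16:30, 18:15–19:00.
Earliest such window starts at 10:15.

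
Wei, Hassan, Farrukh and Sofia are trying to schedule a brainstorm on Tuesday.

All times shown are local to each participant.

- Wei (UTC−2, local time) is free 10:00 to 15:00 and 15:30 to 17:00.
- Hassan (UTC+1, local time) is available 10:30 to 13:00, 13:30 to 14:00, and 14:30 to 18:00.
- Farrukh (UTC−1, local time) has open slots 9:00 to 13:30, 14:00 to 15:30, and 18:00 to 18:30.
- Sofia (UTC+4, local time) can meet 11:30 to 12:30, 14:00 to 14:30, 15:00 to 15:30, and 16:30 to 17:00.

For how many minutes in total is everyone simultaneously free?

30 minutes

Wei → UTC: 12:00–17:00, 17:30–19:00.
Hassan → UTC: 09:30–12:00, 12:30–13:00, 13:30–17:00.
Farrukh → UTC: 10:00–14:30, 15:00–16:30, 19:00–19:30.
Sofia → UTC: 07:30–08:30, 10:00–10:30, 11:00–11:30, 12:30–13:00.
Wei ∩ Hassan: 12:30–13:00, 13:30–17:00.
Wei ∩ Hassan ∩ Farrukh: 12:30–13:00, 13:30–14:30, 15:00–16:30.
Wei ∩ Hassan ∩ Farrukh ∩ Sofia: 12:30–13:00.
Total common minutes: 30.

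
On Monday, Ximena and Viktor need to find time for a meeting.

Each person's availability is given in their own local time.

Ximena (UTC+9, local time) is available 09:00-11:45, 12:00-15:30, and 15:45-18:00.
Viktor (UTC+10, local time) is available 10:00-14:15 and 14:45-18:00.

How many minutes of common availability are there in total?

Ximena → UTC: 00:00–02:45, 03:00–06:30, 06:45–09:00.
Viktor → UTC: 00:00–04:15, 04:45–08:00.
Ximena ∩ Viktor: 00:00–02:45, 03:00–04:15, 04:45–06:30, 06:45–08:00.
Total common minutes: 165 + 75 + 105 + 75 = 420.

420 minutes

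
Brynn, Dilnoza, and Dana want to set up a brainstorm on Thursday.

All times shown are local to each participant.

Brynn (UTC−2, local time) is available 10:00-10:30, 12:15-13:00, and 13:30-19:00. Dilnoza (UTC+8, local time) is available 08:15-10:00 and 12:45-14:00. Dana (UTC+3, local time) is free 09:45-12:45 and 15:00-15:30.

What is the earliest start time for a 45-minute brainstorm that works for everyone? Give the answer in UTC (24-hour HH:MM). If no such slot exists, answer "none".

none

Brynn → UTC: 12:00–12:30, 14:15–15:00, 15:30–21:00.
Dilnoza → UTC: 00:15–02:00, 04:45–06:00.
Dana → UTC: 06:45–09:45, 12:00–12:30.
Brynn ∩ Dilnoza: (none).
Brynn ∩ Dilnoza ∩ Dana: (none).
Windows ≥ 45 min: (none).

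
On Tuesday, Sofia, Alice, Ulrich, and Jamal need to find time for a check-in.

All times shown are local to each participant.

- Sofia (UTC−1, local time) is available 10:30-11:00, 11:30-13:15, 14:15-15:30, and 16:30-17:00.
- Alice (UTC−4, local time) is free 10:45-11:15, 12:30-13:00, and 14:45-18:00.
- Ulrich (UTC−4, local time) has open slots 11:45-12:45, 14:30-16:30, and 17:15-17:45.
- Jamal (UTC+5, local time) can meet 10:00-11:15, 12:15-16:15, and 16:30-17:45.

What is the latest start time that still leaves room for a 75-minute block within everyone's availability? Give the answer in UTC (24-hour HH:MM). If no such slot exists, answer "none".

Sofia → UTC: 11:30–12:00, 12:30–14:15, 15:15–16:30, 17:30–18:00.
Alice → UTC: 14:45–15:15, 16:30–17:00, 18:45–22:00.
Ulrich → UTC: 15:45–16:45, 18:30–20:30, 21:15–21:45.
Jamal → UTC: 05:00–06:15, 07:15–11:15, 11:30–12:45.
Sofia ∩ Alice: (none).
Sofia ∩ Alice ∩ Ulrich: (none).
Sofia ∩ Alice ∩ Ulrich ∩ Jamal: (none).
Windows ≥ 75 min: (none).

none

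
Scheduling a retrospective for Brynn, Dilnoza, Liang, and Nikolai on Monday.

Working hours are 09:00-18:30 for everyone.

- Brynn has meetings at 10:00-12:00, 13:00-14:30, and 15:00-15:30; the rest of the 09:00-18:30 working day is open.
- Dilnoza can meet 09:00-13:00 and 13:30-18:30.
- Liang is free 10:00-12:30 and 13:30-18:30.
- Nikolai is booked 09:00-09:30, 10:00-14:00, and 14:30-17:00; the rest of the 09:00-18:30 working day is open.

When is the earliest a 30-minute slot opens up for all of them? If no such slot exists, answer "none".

17:00

Brynn free within 09:00–18:30: 09:00–10:00, 12:00–13:00, 14:30–15:00, 15:30–18:30.
Nikolai free within 09:00–18:30: 09:30–10:00, 14:00–14:30, 17:00–18:30.
Brynn ∩ Dilnoza: 09:00–10:00, 12:00–13:00, 14:30–15:00, 15:30–18:30.
Brynn ∩ Dilnoza ∩ Liang: 12:00–12:30, 14:30–15:00, 15:30–18:30.
Brynn ∩ Dilnoza ∩ Liang ∩ Nikolai: 17:00–18:30.
Windows ≥ 30 min: 17:00–18:30.
Earliest such window starts at 17:00.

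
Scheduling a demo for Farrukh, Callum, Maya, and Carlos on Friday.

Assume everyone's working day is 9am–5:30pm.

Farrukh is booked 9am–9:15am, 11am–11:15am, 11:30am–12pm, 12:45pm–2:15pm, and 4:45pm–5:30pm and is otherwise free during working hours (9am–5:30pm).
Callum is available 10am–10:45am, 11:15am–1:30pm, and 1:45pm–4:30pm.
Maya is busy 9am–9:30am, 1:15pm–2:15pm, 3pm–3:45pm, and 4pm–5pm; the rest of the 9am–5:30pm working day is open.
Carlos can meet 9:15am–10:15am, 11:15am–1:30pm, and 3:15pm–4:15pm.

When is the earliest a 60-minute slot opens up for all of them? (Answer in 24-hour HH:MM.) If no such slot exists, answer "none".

none

Farrukh free within 09:00–17:30: 09:15–11:00, 11:15–11:30, 12:00–12:45, 14:15–16:45.
Maya free within 09:00–17:30: 09:30–13:15, 14:15–15:00, 15:45–16:00, 17:00–17:30.
Farrukh ∩ Callum: 10:00–10:45, 11:15–11:30, 12:00–12:45, 14:15–16:30.
Farrukh ∩ Callum ∩ Maya: 10:00–10:45, 11:15–11:30, 12:00–12:45, 14:15–15:00, 15:45–16:00.
Farrukh ∩ Callum ∩ Maya ∩ Carlos: 10:00–10:15, 11:15–11:30, 12:00–12:45, 15:45–16:00.
Windows ≥ 60 min: (none).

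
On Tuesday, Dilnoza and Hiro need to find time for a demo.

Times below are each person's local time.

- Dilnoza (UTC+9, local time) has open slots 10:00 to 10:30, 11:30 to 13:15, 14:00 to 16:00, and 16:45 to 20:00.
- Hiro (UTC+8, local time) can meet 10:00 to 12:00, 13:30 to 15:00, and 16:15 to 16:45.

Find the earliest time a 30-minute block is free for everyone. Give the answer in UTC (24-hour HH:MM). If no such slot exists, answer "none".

02:30

Dilnoza → UTC: 01:00–01:30, 02:30–04:15, 05:00–07:00, 07:45–11:00.
Hiro → UTC: 02:00–04:00, 05:30–07:00, 08:15–08:45.
Dilnoza ∩ Hiro: 02:30–04:00, 05:30–07:00, 08:15–08:45.
Windows ≥ 30 min: 02:30–04:00, 05:30–07:00, 08:15–08:45.
Earliest such window starts at 02:30.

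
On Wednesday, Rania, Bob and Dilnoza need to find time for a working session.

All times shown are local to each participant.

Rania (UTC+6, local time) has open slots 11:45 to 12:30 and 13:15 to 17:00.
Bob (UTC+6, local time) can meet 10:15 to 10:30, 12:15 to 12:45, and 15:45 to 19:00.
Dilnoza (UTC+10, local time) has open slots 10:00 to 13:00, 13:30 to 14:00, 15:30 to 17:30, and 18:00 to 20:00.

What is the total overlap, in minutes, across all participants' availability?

30 minutes

Rania → UTC: 05:45–06:30, 07:15–11:00.
Bob → UTC: 04:15–04:30, 06:15–06:45, 09:45–13:00.
Dilnoza → UTC: 00:00–03:00, 03:30–04:00, 05:30–07:30, 08:00–10:00.
Rania ∩ Bob: 06:15–06:30, 09:45–11:00.
Rania ∩ Bob ∩ Dilnoza: 06:15–06:30, 09:45–10:00.
Total common minutes: 15 + 15 = 30.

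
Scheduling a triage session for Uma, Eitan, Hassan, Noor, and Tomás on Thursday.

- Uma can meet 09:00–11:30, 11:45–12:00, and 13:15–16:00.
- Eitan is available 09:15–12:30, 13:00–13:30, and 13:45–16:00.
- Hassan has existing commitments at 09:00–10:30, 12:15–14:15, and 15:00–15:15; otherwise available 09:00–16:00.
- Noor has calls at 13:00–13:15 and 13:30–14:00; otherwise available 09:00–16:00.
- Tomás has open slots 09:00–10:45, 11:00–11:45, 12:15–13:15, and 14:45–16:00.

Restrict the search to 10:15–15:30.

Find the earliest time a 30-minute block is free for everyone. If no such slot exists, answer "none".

11:00

Hassan free within 09:00–16:00: 10:30–12:15, 14:15–15:00, 15:15–16:00.
Noor free within 09:00–16:00: 09:00–13:00, 13:15–13:30, 14:00–16:00.
Uma ∩ Eitan: 09:15–11:30, 11:45–12:00, 13:15–13:30, 13:45–16:00.
Uma ∩ Eitan ∩ Hassan: 10:30–11:30, 11:45–12:00, 14:15–15:00, 15:15–16:00.
Uma ∩ Eitan ∩ Hassan ∩ Noor: 10:30–11:30, 11:45–12:00, 14:15–15:00, 15:15–16:00.
Uma ∩ Eitan ∩ Hassan ∩ Noor ∩ Tomás: 10:30–10:45, 11:00–11:30, 14:45–15:00, 15:15–16:00.
Restricted to 10:15–15:30: 10:30–10:45, 11:00–11:30, 14:45–15:00, 15:15–15:30.
Windows ≥ 30 min: 11:00–11:30.
Earliest such window starts at 11:00.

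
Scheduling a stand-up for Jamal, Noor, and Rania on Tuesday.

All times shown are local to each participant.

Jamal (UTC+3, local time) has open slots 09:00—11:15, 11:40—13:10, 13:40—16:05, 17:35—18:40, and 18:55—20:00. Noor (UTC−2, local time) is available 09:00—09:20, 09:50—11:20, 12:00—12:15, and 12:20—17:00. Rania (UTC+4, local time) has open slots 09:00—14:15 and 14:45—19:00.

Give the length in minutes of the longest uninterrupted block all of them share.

75 minutes

Jamal → UTC: 06:00–08:15, 08:40–10:10, 10:40–13:05, 14:35–15:40, 15:55–17:00.
Noor → UTC: 11:00–11:20, 11:50–13:20, 14:00–14:15, 14:20–19:00.
Rania → UTC: 05:00–10:15, 10:45–15:00.
Jamal ∩ Noor: 11:00–11:20, 11:50–13:05, 14:35–15:40, 15:55–17:00.
Jamal ∩ Noor ∩ Rania: 11:00–11:20, 11:50–13:05, 14:35–15:00.
Common window lengths: 20, 75, 25 min; longest is 75.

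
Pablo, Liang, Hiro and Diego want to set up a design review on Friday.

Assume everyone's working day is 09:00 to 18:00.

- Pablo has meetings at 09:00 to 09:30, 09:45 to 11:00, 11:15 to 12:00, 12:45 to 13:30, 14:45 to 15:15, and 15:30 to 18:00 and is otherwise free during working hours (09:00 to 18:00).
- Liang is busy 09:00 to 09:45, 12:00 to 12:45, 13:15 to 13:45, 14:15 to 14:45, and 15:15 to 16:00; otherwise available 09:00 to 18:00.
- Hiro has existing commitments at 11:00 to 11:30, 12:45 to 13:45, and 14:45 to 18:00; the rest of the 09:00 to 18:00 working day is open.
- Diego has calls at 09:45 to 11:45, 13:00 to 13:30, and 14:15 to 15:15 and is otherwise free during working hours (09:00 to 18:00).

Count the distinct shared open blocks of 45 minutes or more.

Pablo free within 09:00–18:00: 09:30–09:45, 11:00–11:15, 12:00–12:45, 13:30–14:45, 15:15–15:30.
Liang free within 09:00–18:00: 09:45–12:00, 12:45–13:15, 13:45–14:15, 14:45–15:15, 16:00–18:00.
Hiro free within 09:00–18:00: 09:00–11:00, 11:30–12:45, 13:45–14:45.
Diego free within 09:00–18:00: 09:00–09:45, 11:45–13:00, 13:30–14:15, 15:15–18:00.
Pablo ∩ Liang: 11:00–11:15, 13:45–14:15.
Pablo ∩ Liang ∩ Hiro: 13:45–14:15.
Pablo ∩ Liang ∩ Hiro ∩ Diego: 13:45–14:15.
Windows ≥ 45 min: (none).
That's 0 windows.

0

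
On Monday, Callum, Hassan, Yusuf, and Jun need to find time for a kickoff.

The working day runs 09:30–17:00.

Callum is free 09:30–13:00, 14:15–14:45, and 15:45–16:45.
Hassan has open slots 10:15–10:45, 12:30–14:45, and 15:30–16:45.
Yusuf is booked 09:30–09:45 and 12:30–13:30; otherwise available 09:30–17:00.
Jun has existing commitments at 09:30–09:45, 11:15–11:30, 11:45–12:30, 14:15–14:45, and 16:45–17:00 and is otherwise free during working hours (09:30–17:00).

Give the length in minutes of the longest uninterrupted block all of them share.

60 minutes

Yusuf free within 09:30–17:00: 09:45–12:30, 13:30–17:00.
Jun free within 09:30–17:00: 09:45–11:15, 11:30–11:45, 12:30–14:15, 14:45–16:45.
Callum ∩ Hassan: 10:15–10:45, 12:30–13:00, 14:15–14:45, 15:45–16:45.
Callum ∩ Hassan ∩ Yusuf: 10:15–10:45, 14:15–14:45, 15:45–16:45.
Callum ∩ Hassan ∩ Yusuf ∩ Jun: 10:15–10:45, 15:45–16:45.
Common window lengths: 30, 60 min; longest is 60.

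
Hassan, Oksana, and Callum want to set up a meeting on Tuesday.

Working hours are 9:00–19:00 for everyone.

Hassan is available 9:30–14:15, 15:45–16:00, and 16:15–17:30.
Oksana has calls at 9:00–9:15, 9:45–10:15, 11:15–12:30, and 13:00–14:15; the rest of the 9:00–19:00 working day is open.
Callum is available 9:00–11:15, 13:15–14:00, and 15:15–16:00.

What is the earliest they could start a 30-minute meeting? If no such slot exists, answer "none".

Oksana free within 09:00–19:00: 09:15–09:45, 10:15–11:15, 12:30–13:00, 14:15–19:00.
Hassan ∩ Oksana: 09:30–09:45, 10:15–11:15, 12:30–13:00, 15:45–16:00, 16:15–17:30.
Hassan ∩ Oksana ∩ Callum: 09:30–09:45, 10:15–11:15, 15:45–16:00.
Windows ≥ 30 min: 10:15–11:15.
Earliest such window starts at 10:15.

10:15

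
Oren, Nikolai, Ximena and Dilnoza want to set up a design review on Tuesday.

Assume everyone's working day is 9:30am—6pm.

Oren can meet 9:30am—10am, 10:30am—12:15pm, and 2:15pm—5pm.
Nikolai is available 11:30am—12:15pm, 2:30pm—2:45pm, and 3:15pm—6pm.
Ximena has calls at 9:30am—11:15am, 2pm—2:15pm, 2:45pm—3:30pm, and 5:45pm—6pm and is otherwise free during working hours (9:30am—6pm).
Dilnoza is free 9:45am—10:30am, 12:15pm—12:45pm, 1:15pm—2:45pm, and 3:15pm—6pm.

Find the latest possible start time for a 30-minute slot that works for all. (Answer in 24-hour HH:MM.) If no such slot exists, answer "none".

16:30

Ximena free within 09:30–18:00: 11:15–14:00, 14:15–14:45, 15:30–17:45.
Oren ∩ Nikolai: 11:30–12:15, 14:30–14:45, 15:15–17:00.
Oren ∩ Nikolai ∩ Ximena: 11:30–12:15, 14:30–14:45, 15:30–17:00.
Oren ∩ Nikolai ∩ Ximena ∩ Dilnoza: 14:30–14:45, 15:30–17:00.
Windows ≥ 30 min: 15:30–17:00.
Latest start in the last window 15:30–17:00 is 17:00 − 30 min = 16:30.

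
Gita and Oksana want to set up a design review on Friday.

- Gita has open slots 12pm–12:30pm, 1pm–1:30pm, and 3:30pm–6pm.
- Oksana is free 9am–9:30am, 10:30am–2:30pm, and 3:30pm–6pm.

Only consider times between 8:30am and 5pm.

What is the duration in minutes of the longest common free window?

90 minutes

Gita ∩ Oksana: 12:00–12:30, 13:00–13:30, 15:30–18:00.
Restricted to 08:30–17:00: 12:00–12:30, 13:00–13:30, 15:30–17:00.
Common window lengths: 30, 30, 90 min; longest is 90.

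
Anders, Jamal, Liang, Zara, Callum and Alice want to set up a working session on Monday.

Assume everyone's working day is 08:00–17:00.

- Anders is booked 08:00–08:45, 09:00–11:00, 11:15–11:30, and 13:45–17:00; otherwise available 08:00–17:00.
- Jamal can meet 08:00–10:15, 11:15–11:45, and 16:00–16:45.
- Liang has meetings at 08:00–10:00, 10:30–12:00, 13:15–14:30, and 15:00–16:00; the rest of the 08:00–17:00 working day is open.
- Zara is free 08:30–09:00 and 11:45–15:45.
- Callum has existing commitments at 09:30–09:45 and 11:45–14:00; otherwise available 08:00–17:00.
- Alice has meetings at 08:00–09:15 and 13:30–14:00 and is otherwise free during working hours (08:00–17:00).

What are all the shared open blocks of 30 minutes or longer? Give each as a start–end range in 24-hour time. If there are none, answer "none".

Anders free within 08:00–17:00: 08:45–09:00, 11:00–11:15, 11:30–13:45.
Liang free within 08:00–17:00: 10:00–10:30, 12:00–13:15, 14:30–15:00, 16:00–17:00.
Callum free within 08:00–17:00: 08:00–09:30, 09:45–11:45, 14:00–17:00.
Alice free within 08:00–17:00: 09:15–13:30, 14:00–17:00.
Anders ∩ Jamal: 08:45–09:00, 11:30–11:45.
Anders ∩ Jamal ∩ Liang: (none).
Anders ∩ Jamal ∩ Liang ∩ Zara: (none).
Anders ∩ Jamal ∩ Liang ∩ Zara ∩ Callum: (none).
Anders ∩ Jamal ∩ Liang ∩ Zara ∩ Callum ∩ Alice: (none).
Windows ≥ 30 min: (none).

none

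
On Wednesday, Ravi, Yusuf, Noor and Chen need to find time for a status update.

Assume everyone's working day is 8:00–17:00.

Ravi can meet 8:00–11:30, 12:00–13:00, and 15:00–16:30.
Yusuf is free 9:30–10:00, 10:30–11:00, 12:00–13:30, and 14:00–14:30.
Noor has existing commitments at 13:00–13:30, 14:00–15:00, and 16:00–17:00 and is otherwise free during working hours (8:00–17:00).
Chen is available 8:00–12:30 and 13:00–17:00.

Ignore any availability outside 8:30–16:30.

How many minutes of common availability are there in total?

Noor free within 08:00–17:00: 08:00–13:00, 13:30–14:00, 15:00–16:00.
Ravi ∩ Yusuf: 09:30–10:00, 10:30–11:00, 12:00–13:00.
Ravi ∩ Yusuf ∩ Noor: 09:30–10:00, 10:30–11:00, 12:00–13:00.
Ravi ∩ Yusuf ∩ Noor ∩ Chen: 09:30–10:00, 10:30–11:00, 12:00–12:30.
Restricted to 08:30–16:30: 09:30–10:00, 10:30–11:00, 12:00–12:30.
Total common minutes: 30 + 30 + 30 = 90.

90 minutes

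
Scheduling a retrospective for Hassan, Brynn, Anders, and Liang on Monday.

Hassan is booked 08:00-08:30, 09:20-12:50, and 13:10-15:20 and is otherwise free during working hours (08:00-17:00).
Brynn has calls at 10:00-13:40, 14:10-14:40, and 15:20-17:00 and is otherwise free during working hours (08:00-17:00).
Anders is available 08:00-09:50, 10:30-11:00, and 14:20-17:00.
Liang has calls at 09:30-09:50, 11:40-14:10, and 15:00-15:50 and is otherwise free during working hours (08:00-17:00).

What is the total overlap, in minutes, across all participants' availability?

50 minutes

Hassan free within 08:00–17:00: 08:30–09:20, 12:50–13:10, 15:20–17:00.
Brynn free within 08:00–17:00: 08:00–10:00, 13:40–14:10, 14:40–15:20.
Liang free within 08:00–17:00: 08:00–09:30, 09:50–11:40, 14:10–15:00, 15:50–17:00.
Hassan ∩ Brynn: 08:30–09:20.
Hassan ∩ Brynn ∩ Anders: 08:30–09:20.
Hassan ∩ Brynn ∩ Anders ∩ Liang: 08:30–09:20.
Total common minutes: 50.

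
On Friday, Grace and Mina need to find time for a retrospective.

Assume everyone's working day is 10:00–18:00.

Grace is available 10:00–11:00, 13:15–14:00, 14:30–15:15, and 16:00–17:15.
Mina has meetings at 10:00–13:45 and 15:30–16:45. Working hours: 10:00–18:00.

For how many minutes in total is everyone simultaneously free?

90 minutes

Mina free within 10:00–18:00: 13:45–15:30, 16:45–18:00.
Grace ∩ Mina: 13:45–14:00, 14:30–15:15, 16:45–17:15.
Total common minutes: 15 + 45 + 30 = 90.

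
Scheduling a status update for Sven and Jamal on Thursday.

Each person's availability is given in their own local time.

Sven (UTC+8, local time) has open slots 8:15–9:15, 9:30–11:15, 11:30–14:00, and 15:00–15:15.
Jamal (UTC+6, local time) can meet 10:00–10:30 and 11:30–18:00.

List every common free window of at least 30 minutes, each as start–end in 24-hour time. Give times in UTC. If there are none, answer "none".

Sven → UTC: 00:15–01:15, 01:30–03:15, 03:30–06:00, 07:00–07:15.
Jamal → UTC: 04:00–04:30, 05:30–12:00.
Sven ∩ Jamal: 04:00–04:30, 05:30–06:00, 07:00–07:15.
Windows ≥ 30 min: 04:00–04:30, 05:30–06:00.

04:00–04:30, 05:30–06:00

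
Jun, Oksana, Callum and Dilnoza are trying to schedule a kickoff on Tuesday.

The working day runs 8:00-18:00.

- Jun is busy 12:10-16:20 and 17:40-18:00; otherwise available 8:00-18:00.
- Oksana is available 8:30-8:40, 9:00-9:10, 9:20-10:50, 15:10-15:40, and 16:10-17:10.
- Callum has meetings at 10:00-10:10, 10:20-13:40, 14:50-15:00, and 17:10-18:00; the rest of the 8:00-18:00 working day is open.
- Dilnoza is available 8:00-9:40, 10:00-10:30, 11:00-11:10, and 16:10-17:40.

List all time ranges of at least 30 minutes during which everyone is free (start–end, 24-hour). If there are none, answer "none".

16:20–17:10

Jun free within 08:00–18:00: 08:00–12:10, 16:20–17:40.
Callum free within 08:00–18:00: 08:00–10:00, 10:10–10:20, 13:40–14:50, 15:00–17:10.
Jun ∩ Oksana: 08:30–08:40, 09:00–09:10, 09:20–10:50, 16:20–17:10.
Jun ∩ Oksana ∩ Callum: 08:30–08:40, 09:00–09:10, 09:20–10:00, 10:10–10:20, 16:20–17:10.
Jun ∩ Oksana ∩ Callum ∩ Dilnoza: 08:30–08:40, 09:00–09:10, 09:20–09:40, 10:10–10:20, 16:20–17:10.
Windows ≥ 30 min: 16:20–17:10.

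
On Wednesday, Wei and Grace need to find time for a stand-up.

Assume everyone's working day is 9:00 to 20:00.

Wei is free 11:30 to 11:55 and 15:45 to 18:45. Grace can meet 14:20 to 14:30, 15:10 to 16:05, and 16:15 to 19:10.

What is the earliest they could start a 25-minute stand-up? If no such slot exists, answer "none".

16:15

Wei ∩ Grace: 15:45–16:05, 16:15–18:45.
Windows ≥ 25 min: 16:15–18:45.
Earliest such window starts at 16:15.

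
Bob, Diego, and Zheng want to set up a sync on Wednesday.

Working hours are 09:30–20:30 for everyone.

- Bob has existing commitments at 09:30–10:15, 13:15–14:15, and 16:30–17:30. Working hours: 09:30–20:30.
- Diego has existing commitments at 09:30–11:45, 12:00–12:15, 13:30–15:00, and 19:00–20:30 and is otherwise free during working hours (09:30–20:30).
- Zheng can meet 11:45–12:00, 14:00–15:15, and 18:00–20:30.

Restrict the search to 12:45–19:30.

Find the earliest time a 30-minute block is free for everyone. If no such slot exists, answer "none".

18:00

Bob free within 09:30–20:30: 10:15–13:15, 14:15–16:30, 17:30–20:30.
Diego free within 09:30–20:30: 11:45–12:00, 12:15–13:30, 15:00–19:00.
Bob ∩ Diego: 11:45–12:00, 12:15–13:15, 15:00–16:30, 17:30–19:00.
Bob ∩ Diego ∩ Zheng: 11:45–12:00, 15:00–15:15, 18:00–19:00.
Restricted to 12:45–19:30: 15:00–15:15, 18:00–19:00.
Windows ≥ 30 min: 18:00–19:00.
Earliest such window starts at 18:00.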